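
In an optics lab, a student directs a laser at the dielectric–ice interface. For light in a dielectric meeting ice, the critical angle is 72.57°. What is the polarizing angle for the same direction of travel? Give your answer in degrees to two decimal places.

sin θ_c = n₂/n₁, so n₂/n₁ = sin 72.57° = 0.9541.
Brewster: tan θ_B = n₂/n₁ = 0.9541.
θ_B = arctan(0.9541) = 43.65°.

θ_B ≈ 43.65°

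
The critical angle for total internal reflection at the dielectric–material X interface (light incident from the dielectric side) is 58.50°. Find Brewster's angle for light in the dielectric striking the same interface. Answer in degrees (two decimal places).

At the critical angle sin θ_c = n₂/n₁, giving n₂/n₁ = sin 58.50° = 0.8526.
Then tan θ_B = n₂/n₁ = 0.8526, so θ_B = arctan 0.8526 = 40.45°.

θ_B ≈ 40.45°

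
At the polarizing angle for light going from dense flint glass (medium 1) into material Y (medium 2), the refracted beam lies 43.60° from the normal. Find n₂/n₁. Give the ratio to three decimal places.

At Brewster incidence θ_B = 90° − θ_t = 90° − 43.60° = 46.40°.
tan θ_B = n₂/n₁, so n₂/n₁ = tan 46.40° = 1.050.

n₂/n₁ ≈ 1.050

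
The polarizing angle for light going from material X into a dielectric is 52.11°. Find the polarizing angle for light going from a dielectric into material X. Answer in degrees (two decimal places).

Reversing the direction swaps n₁ and n₂, so tan θ_B' = 1/tan θ_B and θ_B' = 90° − θ_B.
Hence θ_B' = 90° − 52.11° = 37.89°.

θ_B' ≈ 37.89°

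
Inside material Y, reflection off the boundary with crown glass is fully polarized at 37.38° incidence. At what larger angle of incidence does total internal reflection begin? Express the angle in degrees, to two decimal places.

n₂/n₁ = tan 37.38° = 0.7640; the critical angle satisfies sin θ_c = n₂/n₁.
θ_c = arcsin(0.7640) = 49.82°.

θ_c ≈ 49.82°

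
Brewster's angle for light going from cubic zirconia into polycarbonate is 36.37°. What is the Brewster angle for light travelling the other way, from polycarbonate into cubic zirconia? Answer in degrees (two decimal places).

tan θ_B' = n₁/n₂ = 1/tan θ_B, so θ_B' = 90° − θ_B.
θ_B' = 90° − 36.37° = 53.63°.

θ_B' ≈ 53.63°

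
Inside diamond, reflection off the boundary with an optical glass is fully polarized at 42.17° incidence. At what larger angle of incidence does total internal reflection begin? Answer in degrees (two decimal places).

n₂/n₁ = tan 42.17° = 0.9058; the critical angle satisfies sin θ_c = n₂/n₁.
θ_c = arcsin(0.9058) = 64.93°.

θ_c ≈ 64.93°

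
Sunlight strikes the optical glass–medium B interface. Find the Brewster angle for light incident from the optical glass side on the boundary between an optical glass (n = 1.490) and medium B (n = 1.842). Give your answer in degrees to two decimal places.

Here n₂/n₁ = 1.842/1.490 = 1.2362, and Brewster's law gives tan θ_B = n₂/n₁.
So θ_B = arctan 1.2362 = 51.03°.

θ_B ≈ 51.03°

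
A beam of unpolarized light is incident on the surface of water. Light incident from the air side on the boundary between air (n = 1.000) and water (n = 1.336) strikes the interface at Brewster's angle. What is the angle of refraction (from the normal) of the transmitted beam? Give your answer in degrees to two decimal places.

tan θ_B = n₂/n₁ = 1.336/1.000 = 1.3360, so θ_B = 53.19°.
At Brewster's angle the reflected and refracted rays are perpendicular, so θ_t = 90° − θ_B = 90° − 53.19° = 36.81°.

θ_t ≈ 36.81°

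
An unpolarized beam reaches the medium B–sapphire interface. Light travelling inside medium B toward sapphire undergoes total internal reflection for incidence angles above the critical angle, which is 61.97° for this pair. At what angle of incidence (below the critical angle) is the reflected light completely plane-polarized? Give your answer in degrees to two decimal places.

sin θ_c = n₂/n₁, so n₂/n₁ = sin 61.97° = 0.8827.
Brewster: tan θ_B = n₂/n₁ = 0.8827.
θ_B = arctan(0.8827) = 41.43°.

θ_B ≈ 41.43°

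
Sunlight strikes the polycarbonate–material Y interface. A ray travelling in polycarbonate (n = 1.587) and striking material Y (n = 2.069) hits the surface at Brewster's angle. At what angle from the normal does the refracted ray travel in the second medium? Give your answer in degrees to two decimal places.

θ_B = arctan(n₂/n₁) = arctan(2.069/1.587) = 52.51°.
The refracted ray is perpendicular to the reflected ray, so θ_t = 90° − θ_B = 37.49°.

θ_t ≈ 37.49°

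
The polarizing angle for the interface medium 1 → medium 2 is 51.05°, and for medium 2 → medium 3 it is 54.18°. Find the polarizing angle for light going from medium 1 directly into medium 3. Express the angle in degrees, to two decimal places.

tan θ_B(1→2) = n₂/n₁ = tan 51.05° = 1.2371.
tan θ_B(2→3) = n₃/n₂ = tan 54.18° = 1.3855.
Multiplying, n₃/n₁ = 1.2371 × 1.3855 = 1.7140, and θ_B(1→3) = arctan 1.7140 = 59.74°.

θ_B ≈ 59.74°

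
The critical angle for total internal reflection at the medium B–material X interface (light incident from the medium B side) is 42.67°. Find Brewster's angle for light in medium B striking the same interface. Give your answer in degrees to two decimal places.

n₂/n₁ = sin θ_c = sin 42.67° = 0.6778.
tan θ_B equals the same ratio, so θ_B = arctan(0.6778) = 34.13°.

θ_B ≈ 34.13°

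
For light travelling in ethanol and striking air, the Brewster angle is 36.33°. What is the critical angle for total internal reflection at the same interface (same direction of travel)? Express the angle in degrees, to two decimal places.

θ_c ≈ 47.34°

tan θ_B = n₂/n₁ = tan 36.33° = 0.7354.
Total internal reflection: sin θ_c = n₂/n₁ = 0.7354.
θ_c = arcsin(0.7354) = 47.34°.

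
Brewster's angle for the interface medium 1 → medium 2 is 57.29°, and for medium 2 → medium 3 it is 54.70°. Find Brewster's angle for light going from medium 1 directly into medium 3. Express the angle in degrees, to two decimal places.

tan θ_B(1→2) = n₂/n₁ = tan 57.29° = 1.5571.
tan θ_B(2→3) = n₃/n₂ = tan 54.70° = 1.4124.
So n₃/n₁ = (n₂/n₁)(n₃/n₂) = 1.5571 × 1.4124 = 2.1991.
θ_B(1→3) = arctan(2.1991) = 65.55°.

θ_B ≈ 65.55°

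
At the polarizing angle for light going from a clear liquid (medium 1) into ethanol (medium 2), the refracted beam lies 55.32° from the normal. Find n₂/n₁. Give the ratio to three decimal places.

θ_B + θ_t = 90°, so θ_B = 90° − 55.32° = 34.68°.
tan θ_B = n₂/n₁, so n₂/n₁ = tan 34.68° = 0.692.

n₂/n₁ ≈ 0.692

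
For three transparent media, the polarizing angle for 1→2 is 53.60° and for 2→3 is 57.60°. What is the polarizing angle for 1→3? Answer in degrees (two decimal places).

n₂/n₁ = tan 53.60° = 1.3564 and n₃/n₂ = tan 57.60° = 1.5757.
Multiplying, n₃/n₁ = 1.3564 × 1.5757 = 2.1373, and θ_B(1→3) = arctan 2.1373 = 64.93°.

θ_B ≈ 64.93°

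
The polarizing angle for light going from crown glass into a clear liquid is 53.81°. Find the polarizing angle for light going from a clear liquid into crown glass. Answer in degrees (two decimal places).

θ_B' ≈ 36.19°

The two Brewster angles are complementary: θ_B' = 90° − θ_B = 90° − 53.81° = 36.19°.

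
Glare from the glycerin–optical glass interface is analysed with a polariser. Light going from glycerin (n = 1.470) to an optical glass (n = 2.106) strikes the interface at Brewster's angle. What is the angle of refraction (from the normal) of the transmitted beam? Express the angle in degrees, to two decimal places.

tan θ_B = n₂/n₁ = 2.106/1.470 = 1.4327, so θ_B = 55.08°.
At Brewster's angle the reflected and refracted rays are perpendicular, so θ_t = 90° − θ_B = 90° − 55.08° = 34.92°.

θ_t ≈ 34.92°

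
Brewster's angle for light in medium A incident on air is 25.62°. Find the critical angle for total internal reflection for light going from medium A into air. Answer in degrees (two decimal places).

n₂/n₁ = tan 25.62° = 0.4795; the critical angle satisfies sin θ_c = n₂/n₁.
θ_c = arcsin(0.4795) = 28.66°.

θ_c ≈ 28.66°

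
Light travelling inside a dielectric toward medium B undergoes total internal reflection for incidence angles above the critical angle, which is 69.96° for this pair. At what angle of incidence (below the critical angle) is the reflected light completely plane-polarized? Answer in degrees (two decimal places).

θ_B ≈ 43.21°

n₂/n₁ = sin θ_c = sin 69.96° = 0.9395.
tan θ_B equals the same ratio, so θ_B = arctan(0.9395) = 43.21°.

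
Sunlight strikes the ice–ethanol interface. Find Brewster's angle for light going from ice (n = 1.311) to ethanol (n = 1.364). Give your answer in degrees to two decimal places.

The reflected p-component vanishes when tan θ_B = n₂/n₁.
tan θ_B = n₂/n₁ = 1.364/1.311 = 1.0404.
So θ_B = arctan 1.0404 = 46.14°.

θ_B ≈ 46.14°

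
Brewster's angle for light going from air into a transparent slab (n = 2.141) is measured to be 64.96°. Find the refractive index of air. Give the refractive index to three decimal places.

n ≈ 1.000

Full polarization of the reflected beam means tan θ_B = n₂/n₁, where n₁ is the incident medium (air).
n₁ = n₂ / tan θ_B = 2.141 / tan 64.96° = 1.000.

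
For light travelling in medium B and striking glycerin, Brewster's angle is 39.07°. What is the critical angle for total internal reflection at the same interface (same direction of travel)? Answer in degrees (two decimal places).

θ_c ≈ 54.27°

n₂/n₁ = tan 39.07° = 0.8118; the critical angle satisfies sin θ_c = n₂/n₁.
θ_c = arcsin(0.8118) = 54.27°.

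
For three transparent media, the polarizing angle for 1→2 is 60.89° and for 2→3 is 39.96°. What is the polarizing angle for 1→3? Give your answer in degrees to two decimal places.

θ_B ≈ 56.39°

Each Brewster angle gives a ratio: n₂/n₁ = tan 60.89° = 1.7959, n₃/n₂ = tan 39.96° = 0.8379.
n₃/n₁ = 1.5048. Then tan θ_B(1→3) = n₃/n₁, so θ_B(1→3) = arctan(1.5048) = 56.39°.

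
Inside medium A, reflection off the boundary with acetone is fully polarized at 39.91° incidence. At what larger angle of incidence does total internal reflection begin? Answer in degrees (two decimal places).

θ_c ≈ 56.76°

tan θ_B = n₂/n₁ = tan 39.91° = 0.8364.
Total internal reflection: sin θ_c = n₂/n₁ = 0.8364.
θ_c = arcsin(0.8364) = 56.76°.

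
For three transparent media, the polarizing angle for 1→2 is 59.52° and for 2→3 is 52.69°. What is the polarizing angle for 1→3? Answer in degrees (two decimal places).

θ_B ≈ 65.84°

Each Brewster angle gives a ratio: n₂/n₁ = tan 59.52° = 1.6990, n₃/n₂ = tan 52.69° = 1.3122.
So n₃/n₁ = (n₂/n₁)(n₃/n₂) = 1.6990 × 1.3122 = 2.2295.
θ_B(1→3) = arctan(2.2295) = 65.84°.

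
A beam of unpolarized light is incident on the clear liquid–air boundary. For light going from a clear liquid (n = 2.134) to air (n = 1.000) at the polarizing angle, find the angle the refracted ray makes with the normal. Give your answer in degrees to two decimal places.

θ_B = arctan(n₂/n₁) = arctan(1.000/2.134) = 25.11°.
Since θ_B + θ_t = 90° at Brewster incidence, θ_t = 90° − 25.11° = 64.89°.

θ_t ≈ 64.89°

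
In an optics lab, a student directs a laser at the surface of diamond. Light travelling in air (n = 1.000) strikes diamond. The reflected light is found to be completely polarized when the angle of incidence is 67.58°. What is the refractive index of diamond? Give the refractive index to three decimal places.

Brewster's law: tan θ_B = n₂/n₁ (light incident in air, refracted into diamond).
n₂ = n₁ tan θ_B = 1.000 × tan 67.58° = 2.424.

n ≈ 2.424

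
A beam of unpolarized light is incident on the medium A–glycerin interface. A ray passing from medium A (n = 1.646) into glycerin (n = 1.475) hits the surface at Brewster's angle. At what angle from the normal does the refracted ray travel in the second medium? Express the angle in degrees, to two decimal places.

θ_t ≈ 48.14°

First find Brewster's angle: tan θ_B = 1.475/1.646 = 0.8961, giving θ_B = 41.86°.
Since θ_B + θ_t = 90° at Brewster incidence, θ_t = 90° − 41.86° = 48.14°.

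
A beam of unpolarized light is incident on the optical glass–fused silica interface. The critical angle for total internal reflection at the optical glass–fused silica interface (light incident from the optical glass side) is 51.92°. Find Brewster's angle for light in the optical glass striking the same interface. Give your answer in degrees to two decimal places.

sin θ_c = n₂/n₁, so n₂/n₁ = sin 51.92° = 0.7872.
Brewster: tan θ_B = n₂/n₁ = 0.7872.
θ_B = arctan(0.7872) = 38.21°.

θ_B ≈ 38.21°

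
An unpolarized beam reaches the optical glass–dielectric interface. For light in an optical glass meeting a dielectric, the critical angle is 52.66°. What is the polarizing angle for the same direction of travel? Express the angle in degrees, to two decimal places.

θ_B ≈ 38.49°

n₂/n₁ = sin θ_c = sin 52.66° = 0.7951.
tan θ_B equals the same ratio, so θ_B = arctan(0.7951) = 38.49°.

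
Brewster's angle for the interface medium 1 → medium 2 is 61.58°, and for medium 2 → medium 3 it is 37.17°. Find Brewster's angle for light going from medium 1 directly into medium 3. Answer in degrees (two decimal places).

Each Brewster angle gives a ratio: n₂/n₁ = tan 61.58° = 1.8479, n₃/n₂ = tan 37.17° = 0.7582.
So n₃/n₁ = (n₂/n₁)(n₃/n₂) = 1.8479 × 0.7582 = 1.4011.
θ_B(1→3) = arctan(1.4011) = 54.48°.

θ_B ≈ 54.48°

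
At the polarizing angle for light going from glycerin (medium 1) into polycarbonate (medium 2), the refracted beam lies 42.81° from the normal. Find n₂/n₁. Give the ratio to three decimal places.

θ_B + θ_t = 90°, so θ_B = 90° − 42.81° = 47.19°.
Then n₂/n₁ = tan θ_B = tan 47.19° = 1.080.

n₂/n₁ ≈ 1.080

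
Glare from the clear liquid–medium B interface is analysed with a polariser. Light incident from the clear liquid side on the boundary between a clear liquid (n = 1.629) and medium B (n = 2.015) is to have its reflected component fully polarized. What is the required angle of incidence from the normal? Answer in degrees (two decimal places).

θ_B ≈ 51.05°

Brewster's condition: tan θ_B = n₂/n₁ = 2.015/1.629 = 1.2370.
So θ_B = arctan 1.2370 = 51.05°.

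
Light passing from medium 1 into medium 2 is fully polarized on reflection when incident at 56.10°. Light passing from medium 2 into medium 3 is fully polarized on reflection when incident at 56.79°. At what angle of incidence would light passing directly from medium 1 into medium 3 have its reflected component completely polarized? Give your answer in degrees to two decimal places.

θ_B ≈ 66.26°

tan θ_B(1→2) = n₂/n₁ = tan 56.10° = 1.4882.
tan θ_B(2→3) = n₃/n₂ = tan 56.79° = 1.5276.
Multiplying, n₃/n₁ = 1.4882 × 1.5276 = 2.2733, and θ_B(1→3) = arctan 2.2733 = 66.26°.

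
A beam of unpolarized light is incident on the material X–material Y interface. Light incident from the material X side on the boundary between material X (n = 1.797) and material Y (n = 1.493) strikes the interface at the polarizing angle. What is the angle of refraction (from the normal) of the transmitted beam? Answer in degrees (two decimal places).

θ_t ≈ 50.28°

θ_B = arctan(n₂/n₁) = arctan(1.493/1.797) = 39.72°.
The refracted ray is perpendicular to the reflected ray, so θ_t = 90° − θ_B = 50.28°.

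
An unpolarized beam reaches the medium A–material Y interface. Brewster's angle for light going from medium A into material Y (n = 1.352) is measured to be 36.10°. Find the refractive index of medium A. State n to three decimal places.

At Brewster's angle, tan θ_B = n₂/n₁ with n₁ on the incident side (medium A) and n₂ on the transmitted side (material Y).
n₁ = n₂ / tan θ_B = 1.352 / tan 36.10° = 1.854.

n ≈ 1.854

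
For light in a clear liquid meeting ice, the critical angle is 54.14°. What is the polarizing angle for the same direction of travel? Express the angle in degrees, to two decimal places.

θ_B ≈ 39.02°

sin θ_c = n₂/n₁, so n₂/n₁ = sin 54.14° = 0.8105.
Brewster: tan θ_B = n₂/n₁ = 0.8105.
θ_B = arctan(0.8105) = 39.02°.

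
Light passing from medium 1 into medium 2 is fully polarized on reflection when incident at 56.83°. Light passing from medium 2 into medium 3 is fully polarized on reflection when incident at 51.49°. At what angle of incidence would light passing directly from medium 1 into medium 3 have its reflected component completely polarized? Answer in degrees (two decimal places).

θ_B ≈ 62.52°

tan θ_B(1→2) = n₂/n₁ = tan 56.83° = 1.5299.
tan θ_B(2→3) = n₃/n₂ = tan 51.49° = 1.2567.
So n₃/n₁ = (n₂/n₁)(n₃/n₂) = 1.5299 × 1.2567 = 1.9227.
θ_B(1→3) = arctan(1.9227) = 62.52°.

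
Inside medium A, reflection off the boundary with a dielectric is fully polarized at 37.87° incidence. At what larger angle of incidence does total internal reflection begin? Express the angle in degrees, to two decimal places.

θ_c ≈ 51.04°

n₂/n₁ = tan 37.87° = 0.7776; the critical angle satisfies sin θ_c = n₂/n₁.
θ_c = arcsin(0.7776) = 51.04°.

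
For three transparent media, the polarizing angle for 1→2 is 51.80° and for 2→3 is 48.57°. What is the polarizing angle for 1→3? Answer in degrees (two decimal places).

θ_B ≈ 55.22°

Each Brewster angle gives a ratio: n₂/n₁ = tan 51.80° = 1.2708, n₃/n₂ = tan 48.57° = 1.1331.
n₃/n₁ = 1.4399. Then tan θ_B(1→3) = n₃/n₁, so θ_B(1→3) = arctan(1.4399) = 55.22°.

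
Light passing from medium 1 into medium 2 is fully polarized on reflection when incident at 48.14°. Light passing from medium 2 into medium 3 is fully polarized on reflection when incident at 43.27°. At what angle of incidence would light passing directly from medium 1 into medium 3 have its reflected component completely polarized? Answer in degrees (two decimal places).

Each Brewster angle gives a ratio: n₂/n₁ = tan 48.14° = 1.1161, n₃/n₂ = tan 43.27° = 0.9414.
n₃/n₁ = 1.0506. Then tan θ_B(1→3) = n₃/n₁, so θ_B(1→3) = arctan(1.0506) = 46.41°.

θ_B ≈ 46.41°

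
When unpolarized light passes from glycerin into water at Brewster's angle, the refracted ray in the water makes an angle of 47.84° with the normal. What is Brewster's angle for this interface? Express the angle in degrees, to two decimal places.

Since the reflected and refracted rays are at right angles at the polarizing angle, θ_B + θ_t = 90°.
So θ_B = 90° − θ_t = 90° − 47.84° = 42.16°.

θ_B ≈ 42.16°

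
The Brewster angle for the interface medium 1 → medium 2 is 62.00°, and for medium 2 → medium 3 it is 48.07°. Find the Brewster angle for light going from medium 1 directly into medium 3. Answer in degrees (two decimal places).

θ_B ≈ 64.47°

Each Brewster angle gives a ratio: n₂/n₁ = tan 62.00° = 1.8807, n₃/n₂ = tan 48.07° = 1.1133.
So n₃/n₁ = (n₂/n₁)(n₃/n₂) = 1.8807 × 1.1133 = 2.0939.
θ_B(1→3) = arctan(2.0939) = 64.47°.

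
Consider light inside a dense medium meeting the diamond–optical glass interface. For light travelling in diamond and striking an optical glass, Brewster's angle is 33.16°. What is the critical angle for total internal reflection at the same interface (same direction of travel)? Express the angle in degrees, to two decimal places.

n₂/n₁ = tan 33.16° = 0.6534; the critical angle satisfies sin θ_c = n₂/n₁.
θ_c = arcsin(0.6534) = 40.80°.

θ_c ≈ 40.80°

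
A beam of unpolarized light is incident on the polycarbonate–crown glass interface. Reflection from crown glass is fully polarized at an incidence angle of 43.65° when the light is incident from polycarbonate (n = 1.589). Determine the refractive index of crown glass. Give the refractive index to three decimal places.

Full polarization of the reflected beam means tan θ_B = n₂/n₁, where n₁ is the incident medium (polycarbonate).
n₂ = n₁ tan θ_B = 1.589 × tan 43.65° = 1.516.

n ≈ 1.516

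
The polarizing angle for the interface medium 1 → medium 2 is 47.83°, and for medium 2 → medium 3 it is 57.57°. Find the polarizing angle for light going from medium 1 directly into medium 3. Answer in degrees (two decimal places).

tan θ_B(1→2) = n₂/n₁ = tan 47.83° = 1.1040.
tan θ_B(2→3) = n₃/n₂ = tan 57.57° = 1.5739.
Multiplying, n₃/n₁ = 1.1040 × 1.5739 = 1.7376, and θ_B(1→3) = arctan 1.7376 = 60.08°.

θ_B ≈ 60.08°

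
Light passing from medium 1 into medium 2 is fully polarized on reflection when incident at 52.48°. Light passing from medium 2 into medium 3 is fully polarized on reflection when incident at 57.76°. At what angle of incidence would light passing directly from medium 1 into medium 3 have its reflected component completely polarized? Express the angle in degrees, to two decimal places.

θ_B ≈ 64.16°

n₂/n₁ = tan 52.48° = 1.3023 and n₃/n₂ = tan 57.76° = 1.5855.
n₃/n₁ = 2.0648. Then tan θ_B(1→3) = n₃/n₁, so θ_B(1→3) = arctan(2.0648) = 64.16°.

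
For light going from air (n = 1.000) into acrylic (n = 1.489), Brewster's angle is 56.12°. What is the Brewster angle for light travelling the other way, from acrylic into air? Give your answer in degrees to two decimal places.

Reversing the direction swaps n₁ and n₂, so tan θ_B' = 1/tan θ_B and θ_B' = 90° − θ_B.
Hence θ_B' = 90° − 56.12° = 33.88°.

θ_B' ≈ 33.88°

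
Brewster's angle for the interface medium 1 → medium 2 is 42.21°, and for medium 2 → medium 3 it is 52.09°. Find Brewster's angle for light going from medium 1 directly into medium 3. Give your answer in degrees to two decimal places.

θ_B ≈ 49.35°

Each Brewster angle gives a ratio: n₂/n₁ = tan 42.21° = 0.9071, n₃/n₂ = tan 52.09° = 1.2841.
n₃/n₁ = 1.1648. Then tan θ_B(1→3) = n₃/n₁, so θ_B(1→3) = arctan(1.1648) = 49.35°.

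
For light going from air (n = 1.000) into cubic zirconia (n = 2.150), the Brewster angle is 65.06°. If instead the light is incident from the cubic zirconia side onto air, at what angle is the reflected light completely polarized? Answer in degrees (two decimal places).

tan θ_B' = n₁/n₂ = 1/tan θ_B, so θ_B' = 90° − θ_B.
θ_B' = 90° − 65.06° = 24.94°.

θ_B' ≈ 24.94°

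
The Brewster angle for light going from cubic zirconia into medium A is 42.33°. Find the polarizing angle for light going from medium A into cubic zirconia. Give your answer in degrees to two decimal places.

Reversing the direction swaps n₁ and n₂, so tan θ_B' = 1/tan θ_B and θ_B' = 90° − θ_B.
Hence θ_B' = 90° − 42.33° = 47.67°.

θ_B' ≈ 47.67°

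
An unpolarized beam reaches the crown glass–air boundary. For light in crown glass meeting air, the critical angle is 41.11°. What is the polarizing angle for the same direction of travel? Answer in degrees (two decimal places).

θ_B ≈ 33.33°

n₂/n₁ = sin θ_c = sin 41.11° = 0.6575.
tan θ_B equals the same ratio, so θ_B = arctan(0.6575) = 33.33°.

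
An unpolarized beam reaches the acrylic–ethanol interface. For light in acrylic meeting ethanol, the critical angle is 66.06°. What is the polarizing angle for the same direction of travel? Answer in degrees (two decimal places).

θ_B ≈ 42.43°

At the critical angle sin θ_c = n₂/n₁, giving n₂/n₁ = sin 66.06° = 0.9140.
Then tan θ_B = n₂/n₁ = 0.9140, so θ_B = arctan 0.9140 = 42.43°.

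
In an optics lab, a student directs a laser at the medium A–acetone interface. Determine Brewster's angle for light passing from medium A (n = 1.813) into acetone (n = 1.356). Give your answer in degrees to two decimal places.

θ_B ≈ 36.79°

At Brewster's angle the reflected and refracted rays are perpendicular, which with Snell's law gives tan θ_B = n₂/n₁.
Here n₂/n₁ = 1.356/1.813 = 0.7479, and Brewster's law gives tan θ_B = n₂/n₁.
θ_B = arctan(0.7479) = 36.79°.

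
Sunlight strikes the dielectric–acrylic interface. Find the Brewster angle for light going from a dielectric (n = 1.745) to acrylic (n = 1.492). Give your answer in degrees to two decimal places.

Brewster's condition: tan θ_B = n₂/n₁ = 1.492/1.745 = 0.8550. Taking the arctangent, θ_B = 40.53°.

θ_B ≈ 40.53°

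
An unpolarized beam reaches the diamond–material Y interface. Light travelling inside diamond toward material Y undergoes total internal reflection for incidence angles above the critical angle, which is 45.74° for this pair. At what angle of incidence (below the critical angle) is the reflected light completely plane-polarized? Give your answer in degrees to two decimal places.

θ_B ≈ 35.61°

At the critical angle sin θ_c = n₂/n₁, giving n₂/n₁ = sin 45.74° = 0.7162.
Then tan θ_B = n₂/n₁ = 0.7162, so θ_B = arctan 0.7162 = 35.61°.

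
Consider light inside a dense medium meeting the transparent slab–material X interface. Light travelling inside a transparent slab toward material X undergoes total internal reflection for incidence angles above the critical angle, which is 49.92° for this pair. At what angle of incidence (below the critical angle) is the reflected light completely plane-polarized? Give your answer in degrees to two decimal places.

θ_B ≈ 37.42°

At the critical angle sin θ_c = n₂/n₁, giving n₂/n₁ = sin 49.92° = 0.7651.
Then tan θ_B = n₂/n₁ = 0.7651, so θ_B = arctan 0.7651 = 37.42°.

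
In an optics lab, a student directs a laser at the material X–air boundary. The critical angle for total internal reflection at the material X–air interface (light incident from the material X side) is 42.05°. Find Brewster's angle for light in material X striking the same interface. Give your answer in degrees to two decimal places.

sin θ_c = n₂/n₁, so n₂/n₁ = sin 42.05° = 0.6698.
Brewster: tan θ_B = n₂/n₁ = 0.6698.
θ_B = arctan(0.6698) = 33.81°.

θ_B ≈ 33.81°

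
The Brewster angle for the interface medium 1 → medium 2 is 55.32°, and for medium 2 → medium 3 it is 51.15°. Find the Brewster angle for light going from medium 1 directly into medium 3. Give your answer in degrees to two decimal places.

θ_B ≈ 60.87°

tan θ_B(1→2) = n₂/n₁ = tan 55.32° = 1.4453.
tan θ_B(2→3) = n₃/n₂ = tan 51.15° = 1.2415.
So n₃/n₁ = (n₂/n₁)(n₃/n₂) = 1.4453 × 1.2415 = 1.7943.
θ_B(1→3) = arctan(1.7943) = 60.87°.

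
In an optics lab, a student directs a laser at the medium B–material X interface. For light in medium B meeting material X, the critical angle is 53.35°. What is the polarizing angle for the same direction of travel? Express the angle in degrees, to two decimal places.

θ_B ≈ 38.74°

n₂/n₁ = sin θ_c = sin 53.35° = 0.8023.
tan θ_B equals the same ratio, so θ_B = arctan(0.8023) = 38.74°.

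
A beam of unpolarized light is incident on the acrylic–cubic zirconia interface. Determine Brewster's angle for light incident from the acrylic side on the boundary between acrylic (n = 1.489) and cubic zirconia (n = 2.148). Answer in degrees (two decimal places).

θ_B ≈ 55.27°

Brewster's condition: tan θ_B = n₂/n₁ = 2.148/1.489 = 1.4426. Taking the arctangent, θ_B = 55.27°.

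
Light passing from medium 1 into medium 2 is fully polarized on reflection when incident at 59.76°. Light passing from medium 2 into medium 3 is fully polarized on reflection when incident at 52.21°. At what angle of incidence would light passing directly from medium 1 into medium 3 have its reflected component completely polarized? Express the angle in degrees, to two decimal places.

Each Brewster angle gives a ratio: n₂/n₁ = tan 59.76° = 1.7154, n₃/n₂ = tan 52.21° = 1.2897.
Multiplying, n₃/n₁ = 1.7154 × 1.2897 = 2.2123, and θ_B(1→3) = arctan 2.2123 = 65.68°.

θ_B ≈ 65.68°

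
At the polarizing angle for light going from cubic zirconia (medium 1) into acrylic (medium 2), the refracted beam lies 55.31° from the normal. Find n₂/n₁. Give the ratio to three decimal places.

At Brewster incidence θ_B = 90° − θ_t = 90° − 55.31° = 34.69°.
Then n₂/n₁ = tan θ_B = tan 34.69° = 0.692.

n₂/n₁ ≈ 0.692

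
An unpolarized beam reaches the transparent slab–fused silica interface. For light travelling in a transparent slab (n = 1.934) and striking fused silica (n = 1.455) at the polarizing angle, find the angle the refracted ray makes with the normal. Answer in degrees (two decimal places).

θ_t ≈ 53.04°

First find Brewster's angle: tan θ_B = 1.455/1.934 = 0.7523, giving θ_B = 36.96°.
The refracted ray is perpendicular to the reflected ray, so θ_t = 90° − θ_B = 53.04°.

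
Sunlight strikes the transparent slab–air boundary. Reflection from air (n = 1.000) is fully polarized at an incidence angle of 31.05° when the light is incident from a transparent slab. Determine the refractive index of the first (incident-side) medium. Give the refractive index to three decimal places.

Brewster's law: tan θ_B = n₂/n₁ (light incident in a transparent slab, refracted into air).
n₁ = n₂ / tan θ_B = 1.000 / tan 31.05° = 1.661.

n ≈ 1.661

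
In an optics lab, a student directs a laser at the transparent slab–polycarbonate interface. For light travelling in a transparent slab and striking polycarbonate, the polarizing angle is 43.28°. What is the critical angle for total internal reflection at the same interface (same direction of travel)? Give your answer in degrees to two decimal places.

From Brewster, n₂/n₁ = tan θ_B = tan 43.28° = 0.9417.
Then sin θ_c = n₂/n₁ = 0.9417, so θ_c = arcsin 0.9417 = 70.34°.

θ_c ≈ 70.34°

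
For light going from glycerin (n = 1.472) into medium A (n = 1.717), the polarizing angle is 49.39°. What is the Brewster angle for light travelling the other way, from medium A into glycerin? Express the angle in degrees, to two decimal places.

tan θ_B' = n₁/n₂ = 1/tan θ_B, so θ_B' = 90° − θ_B.
θ_B' = 90° − 49.39° = 40.61°.

θ_B' ≈ 40.61°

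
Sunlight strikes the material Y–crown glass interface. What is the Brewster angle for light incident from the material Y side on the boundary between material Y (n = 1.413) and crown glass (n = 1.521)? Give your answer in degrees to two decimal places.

θ_B ≈ 47.11°

At Brewster's angle the reflected and refracted rays are perpendicular, which with Snell's law gives tan θ_B = n₂/n₁.
Here n₂/n₁ = 1.521/1.413 = 1.0764, and Brewster's law gives tan θ_B = n₂/n₁.
θ_B = arctan(1.0764) = 47.11°.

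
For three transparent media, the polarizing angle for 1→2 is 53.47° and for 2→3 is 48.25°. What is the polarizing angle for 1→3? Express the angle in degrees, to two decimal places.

n₂/n₁ = tan 53.47° = 1.3499 and n₃/n₂ = tan 48.25° = 1.1204.
So n₃/n₁ = (n₂/n₁)(n₃/n₂) = 1.3499 × 1.1204 = 1.5125.
θ_B(1→3) = arctan(1.5125) = 56.53°.

θ_B ≈ 56.53°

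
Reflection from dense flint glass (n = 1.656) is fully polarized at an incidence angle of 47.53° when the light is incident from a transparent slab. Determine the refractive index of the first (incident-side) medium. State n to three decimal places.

n ≈ 1.516

Brewster's law: tan θ_B = n₂/n₁ (light incident in a transparent slab, refracted into dense flint glass).
n₁ = n₂ / tan θ_B = 1.656 / tan 47.53° = 1.516.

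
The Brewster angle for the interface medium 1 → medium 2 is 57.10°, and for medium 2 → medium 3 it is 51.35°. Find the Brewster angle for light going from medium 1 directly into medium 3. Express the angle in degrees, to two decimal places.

θ_B ≈ 62.64°

tan θ_B(1→2) = n₂/n₁ = tan 57.10° = 1.5458.
tan θ_B(2→3) = n₃/n₂ = tan 51.35° = 1.2504.
So n₃/n₁ = (n₂/n₁)(n₃/n₂) = 1.5458 × 1.2504 = 1.9329.
θ_B(1→3) = arctan(1.9329) = 62.64°.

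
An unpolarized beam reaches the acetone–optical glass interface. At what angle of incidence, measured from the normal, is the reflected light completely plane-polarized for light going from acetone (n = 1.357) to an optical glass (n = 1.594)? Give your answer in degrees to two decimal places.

tan θ_B = n₂/n₁ = 1.594/1.357 = 1.1746. Taking the arctangent, θ_B = 49.59°.

θ_B ≈ 49.59°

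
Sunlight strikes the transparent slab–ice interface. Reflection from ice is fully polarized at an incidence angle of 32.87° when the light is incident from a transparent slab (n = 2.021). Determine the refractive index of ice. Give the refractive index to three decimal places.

Brewster's law: tan θ_B = n₂/n₁ (light incident in a transparent slab, refracted into ice).
n₂ = n₁ tan θ_B = 2.021 × tan 32.87° = 1.306.

n ≈ 1.306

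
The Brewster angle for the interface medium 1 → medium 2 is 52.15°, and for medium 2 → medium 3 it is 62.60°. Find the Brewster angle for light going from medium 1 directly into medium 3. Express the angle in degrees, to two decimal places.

Each Brewster angle gives a ratio: n₂/n₁ = tan 52.15° = 1.2869, n₃/n₂ = tan 62.60° = 1.9292.
n₃/n₁ = 2.4826. Then tan θ_B(1→3) = n₃/n₁, so θ_B(1→3) = arctan(2.4826) = 68.06°.

θ_B ≈ 68.06°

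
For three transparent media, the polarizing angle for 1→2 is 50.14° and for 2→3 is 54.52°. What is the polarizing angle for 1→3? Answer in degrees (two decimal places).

θ_B ≈ 59.24°

n₂/n₁ = tan 50.14° = 1.1977 and n₃/n₂ = tan 54.52° = 1.4030.
So n₃/n₁ = (n₂/n₁)(n₃/n₂) = 1.1977 × 1.4030 = 1.6803.
θ_B(1→3) = arctan(1.6803) = 59.24°.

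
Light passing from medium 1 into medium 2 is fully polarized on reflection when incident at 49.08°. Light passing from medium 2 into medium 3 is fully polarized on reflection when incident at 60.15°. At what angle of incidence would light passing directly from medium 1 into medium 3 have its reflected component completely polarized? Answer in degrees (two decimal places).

θ_B ≈ 63.55°

Each Brewster angle gives a ratio: n₂/n₁ = tan 49.08° = 1.1536, n₃/n₂ = tan 60.15° = 1.7426.
n₃/n₁ = 2.0103. Then tan θ_B(1→3) = n₃/n₁, so θ_B(1→3) = arctan(2.0103) = 63.55°.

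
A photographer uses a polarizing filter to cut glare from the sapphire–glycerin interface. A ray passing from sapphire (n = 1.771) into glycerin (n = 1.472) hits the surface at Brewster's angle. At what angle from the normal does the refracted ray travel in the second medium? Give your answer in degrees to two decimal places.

θ_t ≈ 50.27°

First find Brewster's angle: tan θ_B = 1.472/1.771 = 0.8312, giving θ_B = 39.73°.
At Brewster's angle the reflected and refracted rays are perpendicular, so θ_t = 90° − θ_B = 90° − 39.73° = 50.27°.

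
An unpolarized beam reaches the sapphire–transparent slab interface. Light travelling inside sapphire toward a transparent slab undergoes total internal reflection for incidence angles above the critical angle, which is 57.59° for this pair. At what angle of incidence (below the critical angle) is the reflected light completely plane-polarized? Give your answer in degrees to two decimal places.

θ_B ≈ 40.17°

n₂/n₁ = sin θ_c = sin 57.59° = 0.8442.
tan θ_B equals the same ratio, so θ_B = arctan(0.8442) = 40.17°.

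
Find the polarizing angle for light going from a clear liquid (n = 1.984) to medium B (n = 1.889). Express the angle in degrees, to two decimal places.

Brewster's condition: tan θ_B = n₂/n₁ = 1.889/1.984 = 0.9521.
So θ_B = arctan 0.9521 = 43.59°.

θ_B ≈ 43.59°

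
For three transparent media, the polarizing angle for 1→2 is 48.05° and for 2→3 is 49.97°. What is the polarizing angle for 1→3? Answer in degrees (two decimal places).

θ_B ≈ 52.95°

n₂/n₁ = tan 48.05° = 1.1126 and n₃/n₂ = tan 49.97° = 1.1905.
Multiplying, n₃/n₁ = 1.1126 × 1.1905 = 1.3245, and θ_B(1→3) = arctan 1.3245 = 52.95°.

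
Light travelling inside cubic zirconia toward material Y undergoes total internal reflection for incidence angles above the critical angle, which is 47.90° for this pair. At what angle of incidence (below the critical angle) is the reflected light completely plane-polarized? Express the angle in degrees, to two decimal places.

θ_B ≈ 36.57°

sin θ_c = n₂/n₁, so n₂/n₁ = sin 47.90° = 0.7420.
Brewster: tan θ_B = n₂/n₁ = 0.7420.
θ_B = arctan(0.7420) = 36.57°.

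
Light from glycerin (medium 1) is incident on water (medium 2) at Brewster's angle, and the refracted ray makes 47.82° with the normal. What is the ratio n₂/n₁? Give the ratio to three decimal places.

At Brewster incidence θ_B = 90° − θ_t = 90° − 47.82° = 42.18°.
tan θ_B = n₂/n₁, so n₂/n₁ = tan 42.18° = 0.906.

n₂/n₁ ≈ 0.906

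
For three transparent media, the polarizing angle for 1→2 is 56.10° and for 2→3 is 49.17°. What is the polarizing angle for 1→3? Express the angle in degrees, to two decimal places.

θ_B ≈ 59.86°

tan θ_B(1→2) = n₂/n₁ = tan 56.10° = 1.4882.
tan θ_B(2→3) = n₃/n₂ = tan 49.17° = 1.1573.
Multiplying, n₃/n₁ = 1.4882 × 1.1573 = 1.7222, and θ_B(1→3) = arctan 1.7222 = 59.86°.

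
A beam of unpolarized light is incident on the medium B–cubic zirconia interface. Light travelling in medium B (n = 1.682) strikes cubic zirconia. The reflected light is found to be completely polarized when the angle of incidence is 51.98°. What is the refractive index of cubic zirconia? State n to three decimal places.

At Brewster's angle, tan θ_B = n₂/n₁ with n₁ on the incident side (medium B) and n₂ on the transmitted side (cubic zirconia).
n₂ = n₁ tan θ_B = 1.682 × tan 51.98° = 2.151.

n ≈ 2.151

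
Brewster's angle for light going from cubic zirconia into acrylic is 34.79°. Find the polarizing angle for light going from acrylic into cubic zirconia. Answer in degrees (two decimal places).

tan θ_B' = n₁/n₂ = 1/tan θ_B, so θ_B' = 90° − θ_B.
θ_B' = 90° − 34.79° = 55.21°.

θ_B' ≈ 55.21°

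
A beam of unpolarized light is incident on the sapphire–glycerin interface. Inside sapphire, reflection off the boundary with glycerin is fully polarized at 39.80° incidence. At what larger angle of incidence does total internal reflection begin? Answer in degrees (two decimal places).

θ_c ≈ 56.43°

From Brewster, n₂/n₁ = tan θ_B = tan 39.80° = 0.8332.
Then sin θ_c = n₂/n₁ = 0.8332, so θ_c = arcsin 0.8332 = 56.43°.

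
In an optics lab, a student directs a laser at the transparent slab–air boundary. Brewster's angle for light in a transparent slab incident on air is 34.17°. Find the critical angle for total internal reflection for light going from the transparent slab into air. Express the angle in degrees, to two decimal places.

n₂/n₁ = tan 34.17° = 0.6788; the critical angle satisfies sin θ_c = n₂/n₁.
θ_c = arcsin(0.6788) = 42.75°.

θ_c ≈ 42.75°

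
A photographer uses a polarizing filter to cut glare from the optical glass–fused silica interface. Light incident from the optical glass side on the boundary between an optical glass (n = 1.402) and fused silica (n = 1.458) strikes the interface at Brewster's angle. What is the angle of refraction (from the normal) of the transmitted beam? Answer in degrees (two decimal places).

tan θ_B = n₂/n₁ = 1.458/1.402 = 1.0399, so θ_B = 46.12°.
Since θ_B + θ_t = 90° at Brewster incidence, θ_t = 90° − 46.12° = 43.88°.

θ_t ≈ 43.88°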